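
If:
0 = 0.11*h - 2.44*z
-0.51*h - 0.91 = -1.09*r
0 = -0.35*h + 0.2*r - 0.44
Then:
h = -1.06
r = 0.34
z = -0.05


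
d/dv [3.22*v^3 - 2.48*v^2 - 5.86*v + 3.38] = 9.66*v^2 - 4.96*v - 5.86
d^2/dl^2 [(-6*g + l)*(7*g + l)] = 2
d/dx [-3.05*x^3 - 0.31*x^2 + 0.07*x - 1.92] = -9.15*x^2 - 0.62*x + 0.07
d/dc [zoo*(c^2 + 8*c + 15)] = zoo*(c + 4)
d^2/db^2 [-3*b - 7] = 0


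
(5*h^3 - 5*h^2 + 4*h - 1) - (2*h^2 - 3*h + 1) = 5*h^3 - 7*h^2 + 7*h - 2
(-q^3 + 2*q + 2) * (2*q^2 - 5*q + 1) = -2*q^5 + 5*q^4 + 3*q^3 - 6*q^2 - 8*q + 2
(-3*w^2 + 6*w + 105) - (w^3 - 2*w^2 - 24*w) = -w^3 - w^2 + 30*w + 105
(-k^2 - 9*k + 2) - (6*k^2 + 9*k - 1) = -7*k^2 - 18*k + 3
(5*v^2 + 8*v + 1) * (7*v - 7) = 35*v^3 + 21*v^2 - 49*v - 7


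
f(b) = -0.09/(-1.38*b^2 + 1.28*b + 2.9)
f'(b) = -0.09*(2.76*b - 1.28)/(-1.38*b^2 + 1.28*b + 2.9)^2 = (0.1152 - 0.2484*b)/(-1.38*b^2 + 1.28*b + 2.9)^2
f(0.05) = -0.03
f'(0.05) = 0.01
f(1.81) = -0.13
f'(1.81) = -0.69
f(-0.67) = -0.06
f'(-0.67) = 0.14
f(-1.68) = 0.03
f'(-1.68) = 0.05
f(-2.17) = 0.01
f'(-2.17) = 0.02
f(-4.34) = 0.00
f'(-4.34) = 0.00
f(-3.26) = 0.01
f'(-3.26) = 0.00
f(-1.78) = 0.02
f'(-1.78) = 0.04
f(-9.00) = 0.00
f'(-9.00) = 0.00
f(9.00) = 0.00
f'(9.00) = -0.00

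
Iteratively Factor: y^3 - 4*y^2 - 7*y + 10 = (y + 2)*(y^2 - 6*y + 5) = (y - 1)*(y + 2)*(y - 5)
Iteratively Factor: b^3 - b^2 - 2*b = (b + 1)*(b^2 - 2*b) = (b - 2)*(b + 1)*(b)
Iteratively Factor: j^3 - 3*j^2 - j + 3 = (j - 3)*(j^2 - 1) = (j - 3)*(j + 1)*(j - 1)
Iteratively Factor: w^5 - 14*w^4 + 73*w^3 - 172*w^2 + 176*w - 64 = (w - 1)*(w^4 - 13*w^3 + 60*w^2 - 112*w + 64) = (w - 4)*(w - 1)*(w^3 - 9*w^2 + 24*w - 16) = (w - 4)*(w - 1)^2*(w^2 - 8*w + 16) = (w - 4)^2*(w - 1)^2*(w - 4)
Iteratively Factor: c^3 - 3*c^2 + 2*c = (c - 1)*(c^2 - 2*c) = c*(c - 1)*(c - 2)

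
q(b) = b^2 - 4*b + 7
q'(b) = 2*b - 4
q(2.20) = 3.04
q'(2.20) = 0.40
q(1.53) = 3.22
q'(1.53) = -0.94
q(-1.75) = 17.06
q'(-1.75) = -7.50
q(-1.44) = 14.83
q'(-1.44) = -6.88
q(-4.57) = 46.16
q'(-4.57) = -13.14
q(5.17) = 13.05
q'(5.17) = 6.34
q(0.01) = 6.96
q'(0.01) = -3.98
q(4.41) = 8.81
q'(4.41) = 4.82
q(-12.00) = 199.00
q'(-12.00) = -28.00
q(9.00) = 52.00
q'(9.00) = 14.00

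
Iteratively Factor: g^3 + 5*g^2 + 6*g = (g + 3)*(g^2 + 2*g) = g*(g + 3)*(g + 2)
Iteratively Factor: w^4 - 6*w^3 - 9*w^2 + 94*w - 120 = (w - 5)*(w^3 - w^2 - 14*w + 24) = (w - 5)*(w + 4)*(w^2 - 5*w + 6) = (w - 5)*(w - 2)*(w + 4)*(w - 3)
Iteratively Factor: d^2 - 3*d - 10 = (d + 2)*(d - 5)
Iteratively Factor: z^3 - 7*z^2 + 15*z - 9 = (z - 3)*(z^2 - 4*z + 3) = (z - 3)^2*(z - 1)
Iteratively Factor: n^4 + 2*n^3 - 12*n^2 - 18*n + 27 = (n - 3)*(n^3 + 5*n^2 + 3*n - 9) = (n - 3)*(n + 3)*(n^2 + 2*n - 3) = (n - 3)*(n + 3)^2*(n - 1)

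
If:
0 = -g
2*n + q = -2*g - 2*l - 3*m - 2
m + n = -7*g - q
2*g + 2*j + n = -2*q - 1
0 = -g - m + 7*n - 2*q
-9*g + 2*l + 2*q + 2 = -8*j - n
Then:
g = 0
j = 1/2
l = -2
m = 18/17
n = -2/17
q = -16/17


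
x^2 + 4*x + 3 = (x + 1)*(x + 3)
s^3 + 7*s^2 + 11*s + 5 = (s + 1)^2*(s + 5)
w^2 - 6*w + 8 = (w - 4)*(w - 2)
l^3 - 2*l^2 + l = l*(l - 1)^2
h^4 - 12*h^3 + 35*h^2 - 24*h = h*(h - 8)*(h - 3)*(h - 1)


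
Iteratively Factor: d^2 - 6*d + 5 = (d - 5)*(d - 1)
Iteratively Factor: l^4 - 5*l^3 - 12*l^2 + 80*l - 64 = (l - 4)*(l^3 - l^2 - 16*l + 16) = (l - 4)*(l - 1)*(l^2 - 16) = (l - 4)^2*(l - 1)*(l + 4)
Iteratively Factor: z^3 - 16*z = (z - 4)*(z^2 + 4*z) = (z - 4)*(z + 4)*(z)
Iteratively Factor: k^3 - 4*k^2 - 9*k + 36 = (k - 4)*(k^2 - 9) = (k - 4)*(k + 3)*(k - 3)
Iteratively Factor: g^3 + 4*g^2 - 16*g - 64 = (g + 4)*(g^2 - 16) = (g - 4)*(g + 4)*(g + 4)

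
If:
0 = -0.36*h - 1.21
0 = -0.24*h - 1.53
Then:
No Solution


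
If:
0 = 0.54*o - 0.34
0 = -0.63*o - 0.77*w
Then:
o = 0.63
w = -0.52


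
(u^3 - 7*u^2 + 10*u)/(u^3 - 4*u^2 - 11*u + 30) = u/(u + 3)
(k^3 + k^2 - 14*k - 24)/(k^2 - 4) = (k^2 - k - 12)/(k - 2)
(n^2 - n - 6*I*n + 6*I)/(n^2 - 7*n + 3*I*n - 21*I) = (n^2 - n - 6*I*n + 6*I)/(n^2 - 7*n + 3*I*n - 21*I)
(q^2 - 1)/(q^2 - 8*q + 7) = (q + 1)/(q - 7)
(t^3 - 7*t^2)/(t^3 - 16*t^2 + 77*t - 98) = t^2/(t^2 - 9*t + 14)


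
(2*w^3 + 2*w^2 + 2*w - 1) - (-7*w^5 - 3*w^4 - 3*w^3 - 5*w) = 7*w^5 + 3*w^4 + 5*w^3 + 2*w^2 + 7*w - 1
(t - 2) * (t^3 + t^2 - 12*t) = t^4 - t^3 - 14*t^2 + 24*t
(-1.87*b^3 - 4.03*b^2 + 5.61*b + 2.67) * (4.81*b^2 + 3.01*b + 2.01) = -8.9947*b^5 - 25.013*b^4 + 11.0951*b^3 + 21.6285*b^2 + 19.3128*b + 5.3667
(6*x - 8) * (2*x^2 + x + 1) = 12*x^3 - 10*x^2 - 2*x - 8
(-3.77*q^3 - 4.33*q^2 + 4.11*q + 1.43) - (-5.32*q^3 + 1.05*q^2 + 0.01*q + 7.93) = 1.55*q^3 - 5.38*q^2 + 4.1*q - 6.5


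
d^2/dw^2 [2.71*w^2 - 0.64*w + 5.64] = 5.42000000000000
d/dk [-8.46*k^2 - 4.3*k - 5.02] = -16.92*k - 4.3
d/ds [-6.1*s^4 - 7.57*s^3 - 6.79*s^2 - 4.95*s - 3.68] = -24.4*s^3 - 22.71*s^2 - 13.58*s - 4.95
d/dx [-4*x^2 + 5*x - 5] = 5 - 8*x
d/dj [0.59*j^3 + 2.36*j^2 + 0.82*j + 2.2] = 1.77*j^2 + 4.72*j + 0.82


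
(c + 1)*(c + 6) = c^2 + 7*c + 6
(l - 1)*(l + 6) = l^2 + 5*l - 6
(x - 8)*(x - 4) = x^2 - 12*x + 32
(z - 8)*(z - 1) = z^2 - 9*z + 8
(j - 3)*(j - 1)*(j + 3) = j^3 - j^2 - 9*j + 9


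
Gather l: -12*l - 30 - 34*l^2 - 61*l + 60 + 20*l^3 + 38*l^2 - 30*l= 20*l^3 + 4*l^2 - 103*l + 30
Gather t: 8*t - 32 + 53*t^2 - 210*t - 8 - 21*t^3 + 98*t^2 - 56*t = -21*t^3 + 151*t^2 - 258*t - 40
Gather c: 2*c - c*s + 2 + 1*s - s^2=c*(2 - s) - s^2 + s + 2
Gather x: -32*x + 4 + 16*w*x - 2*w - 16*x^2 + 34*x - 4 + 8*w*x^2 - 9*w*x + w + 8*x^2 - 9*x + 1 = -w + x^2*(8*w - 8) + x*(7*w - 7) + 1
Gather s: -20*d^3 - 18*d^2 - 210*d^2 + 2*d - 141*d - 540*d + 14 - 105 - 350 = -20*d^3 - 228*d^2 - 679*d - 441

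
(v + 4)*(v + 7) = v^2 + 11*v + 28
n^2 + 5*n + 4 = (n + 1)*(n + 4)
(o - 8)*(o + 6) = o^2 - 2*o - 48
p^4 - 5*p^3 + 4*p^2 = p^2*(p - 4)*(p - 1)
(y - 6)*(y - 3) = y^2 - 9*y + 18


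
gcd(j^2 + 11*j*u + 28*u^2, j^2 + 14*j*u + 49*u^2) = j + 7*u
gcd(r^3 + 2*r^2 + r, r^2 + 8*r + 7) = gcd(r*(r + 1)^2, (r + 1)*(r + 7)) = r + 1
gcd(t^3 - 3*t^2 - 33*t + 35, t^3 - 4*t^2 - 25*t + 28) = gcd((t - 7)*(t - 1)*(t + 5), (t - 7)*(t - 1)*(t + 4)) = t^2 - 8*t + 7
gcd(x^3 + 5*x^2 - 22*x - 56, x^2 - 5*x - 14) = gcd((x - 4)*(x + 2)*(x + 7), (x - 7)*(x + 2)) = x + 2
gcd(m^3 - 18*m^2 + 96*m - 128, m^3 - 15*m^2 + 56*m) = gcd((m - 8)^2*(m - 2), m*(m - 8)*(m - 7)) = m - 8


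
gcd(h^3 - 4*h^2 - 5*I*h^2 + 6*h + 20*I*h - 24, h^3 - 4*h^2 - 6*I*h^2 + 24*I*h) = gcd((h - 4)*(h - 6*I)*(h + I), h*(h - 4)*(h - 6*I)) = h^2 + h*(-4 - 6*I) + 24*I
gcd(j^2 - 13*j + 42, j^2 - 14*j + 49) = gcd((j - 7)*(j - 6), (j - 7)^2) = j - 7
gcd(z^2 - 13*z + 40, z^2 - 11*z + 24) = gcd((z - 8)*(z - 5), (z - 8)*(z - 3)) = z - 8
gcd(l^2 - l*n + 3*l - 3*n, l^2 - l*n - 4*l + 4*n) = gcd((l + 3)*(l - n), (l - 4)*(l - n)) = l - n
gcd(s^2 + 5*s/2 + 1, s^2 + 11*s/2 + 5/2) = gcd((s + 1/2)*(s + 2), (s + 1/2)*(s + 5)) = s + 1/2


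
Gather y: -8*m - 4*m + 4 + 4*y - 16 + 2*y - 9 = -12*m + 6*y - 21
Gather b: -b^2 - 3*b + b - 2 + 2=-b^2 - 2*b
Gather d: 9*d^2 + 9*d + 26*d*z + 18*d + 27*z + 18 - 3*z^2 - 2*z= 9*d^2 + d*(26*z + 27) - 3*z^2 + 25*z + 18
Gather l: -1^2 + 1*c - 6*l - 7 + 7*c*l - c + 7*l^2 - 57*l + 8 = 7*l^2 + l*(7*c - 63)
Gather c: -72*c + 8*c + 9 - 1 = 8 - 64*c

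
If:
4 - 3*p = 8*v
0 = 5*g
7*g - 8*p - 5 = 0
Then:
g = 0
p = -5/8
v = 47/64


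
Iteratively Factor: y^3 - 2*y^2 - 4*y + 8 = (y + 2)*(y^2 - 4*y + 4) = (y - 2)*(y + 2)*(y - 2)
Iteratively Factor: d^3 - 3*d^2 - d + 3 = (d + 1)*(d^2 - 4*d + 3) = (d - 3)*(d + 1)*(d - 1)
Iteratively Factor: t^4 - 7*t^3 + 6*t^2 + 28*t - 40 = (t - 2)*(t^3 - 5*t^2 - 4*t + 20) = (t - 2)*(t + 2)*(t^2 - 7*t + 10) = (t - 2)^2*(t + 2)*(t - 5)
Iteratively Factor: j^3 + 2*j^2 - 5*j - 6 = (j + 3)*(j^2 - j - 2) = (j - 2)*(j + 3)*(j + 1)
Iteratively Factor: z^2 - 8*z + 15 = (z - 5)*(z - 3)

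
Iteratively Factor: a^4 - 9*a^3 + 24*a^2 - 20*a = (a - 2)*(a^3 - 7*a^2 + 10*a) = (a - 5)*(a - 2)*(a^2 - 2*a) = a*(a - 5)*(a - 2)*(a - 2)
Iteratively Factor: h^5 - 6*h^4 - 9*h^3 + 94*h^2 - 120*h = (h + 4)*(h^4 - 10*h^3 + 31*h^2 - 30*h) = (h - 2)*(h + 4)*(h^3 - 8*h^2 + 15*h) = (h - 3)*(h - 2)*(h + 4)*(h^2 - 5*h) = h*(h - 3)*(h - 2)*(h + 4)*(h - 5)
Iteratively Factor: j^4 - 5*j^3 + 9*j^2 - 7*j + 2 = (j - 1)*(j^3 - 4*j^2 + 5*j - 2) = (j - 2)*(j - 1)*(j^2 - 2*j + 1) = (j - 2)*(j - 1)^2*(j - 1)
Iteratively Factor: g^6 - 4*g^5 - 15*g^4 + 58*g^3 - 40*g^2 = (g)*(g^5 - 4*g^4 - 15*g^3 + 58*g^2 - 40*g) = g*(g + 4)*(g^4 - 8*g^3 + 17*g^2 - 10*g) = g^2*(g + 4)*(g^3 - 8*g^2 + 17*g - 10) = g^2*(g - 2)*(g + 4)*(g^2 - 6*g + 5) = g^2*(g - 5)*(g - 2)*(g + 4)*(g - 1)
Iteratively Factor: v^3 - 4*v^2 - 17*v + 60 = (v - 5)*(v^2 + v - 12) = (v - 5)*(v - 3)*(v + 4)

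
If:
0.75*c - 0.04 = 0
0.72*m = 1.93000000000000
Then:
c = 0.05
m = 2.68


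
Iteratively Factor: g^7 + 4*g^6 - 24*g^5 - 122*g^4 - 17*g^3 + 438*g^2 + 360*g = (g - 2)*(g^6 + 6*g^5 - 12*g^4 - 146*g^3 - 309*g^2 - 180*g) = (g - 2)*(g + 3)*(g^5 + 3*g^4 - 21*g^3 - 83*g^2 - 60*g) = (g - 5)*(g - 2)*(g + 3)*(g^4 + 8*g^3 + 19*g^2 + 12*g) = (g - 5)*(g - 2)*(g + 3)^2*(g^3 + 5*g^2 + 4*g) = g*(g - 5)*(g - 2)*(g + 3)^2*(g^2 + 5*g + 4) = g*(g - 5)*(g - 2)*(g + 3)^2*(g + 4)*(g + 1)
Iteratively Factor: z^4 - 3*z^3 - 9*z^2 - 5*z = (z + 1)*(z^3 - 4*z^2 - 5*z) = z*(z + 1)*(z^2 - 4*z - 5) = z*(z - 5)*(z + 1)*(z + 1)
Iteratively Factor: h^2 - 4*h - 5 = (h + 1)*(h - 5)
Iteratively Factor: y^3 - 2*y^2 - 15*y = (y + 3)*(y^2 - 5*y) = y*(y + 3)*(y - 5)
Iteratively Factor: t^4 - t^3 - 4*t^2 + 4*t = (t)*(t^3 - t^2 - 4*t + 4) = t*(t - 1)*(t^2 - 4) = t*(t - 1)*(t + 2)*(t - 2)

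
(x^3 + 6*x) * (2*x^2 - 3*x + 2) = 2*x^5 - 3*x^4 + 14*x^3 - 18*x^2 + 12*x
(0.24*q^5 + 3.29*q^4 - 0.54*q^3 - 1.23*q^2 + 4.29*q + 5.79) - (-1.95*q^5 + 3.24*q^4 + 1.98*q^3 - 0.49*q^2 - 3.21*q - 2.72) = 2.19*q^5 + 0.0499999999999998*q^4 - 2.52*q^3 - 0.74*q^2 + 7.5*q + 8.51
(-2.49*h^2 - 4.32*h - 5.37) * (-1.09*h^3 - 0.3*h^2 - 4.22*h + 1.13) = 2.7141*h^5 + 5.4558*h^4 + 17.6571*h^3 + 17.0277*h^2 + 17.7798*h - 6.0681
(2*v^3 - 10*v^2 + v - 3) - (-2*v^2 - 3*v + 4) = 2*v^3 - 8*v^2 + 4*v - 7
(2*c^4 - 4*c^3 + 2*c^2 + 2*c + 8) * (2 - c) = -2*c^5 + 8*c^4 - 10*c^3 + 2*c^2 - 4*c + 16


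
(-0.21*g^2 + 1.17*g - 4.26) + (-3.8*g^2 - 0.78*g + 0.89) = -4.01*g^2 + 0.39*g - 3.37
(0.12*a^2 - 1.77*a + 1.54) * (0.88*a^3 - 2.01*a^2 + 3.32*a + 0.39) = 0.1056*a^5 - 1.7988*a^4 + 5.3113*a^3 - 8.925*a^2 + 4.4225*a + 0.6006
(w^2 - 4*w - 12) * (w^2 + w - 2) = w^4 - 3*w^3 - 18*w^2 - 4*w + 24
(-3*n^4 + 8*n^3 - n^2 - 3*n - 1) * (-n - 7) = 3*n^5 + 13*n^4 - 55*n^3 + 10*n^2 + 22*n + 7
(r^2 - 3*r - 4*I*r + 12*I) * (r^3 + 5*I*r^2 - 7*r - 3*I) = r^5 - 3*r^4 + I*r^4 + 13*r^3 - 3*I*r^3 - 39*r^2 + 25*I*r^2 - 12*r - 75*I*r + 36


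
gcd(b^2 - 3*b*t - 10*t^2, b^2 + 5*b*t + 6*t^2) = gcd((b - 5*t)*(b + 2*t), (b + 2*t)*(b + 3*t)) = b + 2*t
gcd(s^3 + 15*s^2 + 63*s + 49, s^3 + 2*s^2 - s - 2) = s + 1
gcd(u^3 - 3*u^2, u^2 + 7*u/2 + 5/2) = 1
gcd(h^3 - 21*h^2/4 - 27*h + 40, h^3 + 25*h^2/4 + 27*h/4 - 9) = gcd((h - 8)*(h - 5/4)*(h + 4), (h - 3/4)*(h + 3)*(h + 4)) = h + 4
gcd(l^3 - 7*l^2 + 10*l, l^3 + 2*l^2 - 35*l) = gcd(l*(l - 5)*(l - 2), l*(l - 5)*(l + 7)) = l^2 - 5*l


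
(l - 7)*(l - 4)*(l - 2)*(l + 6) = l^4 - 7*l^3 - 28*l^2 + 244*l - 336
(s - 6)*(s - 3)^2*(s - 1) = s^4 - 13*s^3 + 57*s^2 - 99*s + 54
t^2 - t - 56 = (t - 8)*(t + 7)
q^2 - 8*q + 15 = (q - 5)*(q - 3)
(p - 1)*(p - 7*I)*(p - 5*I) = p^3 - p^2 - 12*I*p^2 - 35*p + 12*I*p + 35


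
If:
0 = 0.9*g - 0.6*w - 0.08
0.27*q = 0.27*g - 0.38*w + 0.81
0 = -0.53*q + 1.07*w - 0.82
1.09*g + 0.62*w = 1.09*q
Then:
No Solution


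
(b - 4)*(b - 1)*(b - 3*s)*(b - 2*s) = b^4 - 5*b^3*s - 5*b^3 + 6*b^2*s^2 + 25*b^2*s + 4*b^2 - 30*b*s^2 - 20*b*s + 24*s^2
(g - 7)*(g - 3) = g^2 - 10*g + 21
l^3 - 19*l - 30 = (l - 5)*(l + 2)*(l + 3)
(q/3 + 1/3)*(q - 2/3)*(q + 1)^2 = q^4/3 + 7*q^3/9 + q^2/3 - q/3 - 2/9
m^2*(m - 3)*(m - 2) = m^4 - 5*m^3 + 6*m^2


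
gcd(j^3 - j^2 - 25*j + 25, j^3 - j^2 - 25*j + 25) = j^3 - j^2 - 25*j + 25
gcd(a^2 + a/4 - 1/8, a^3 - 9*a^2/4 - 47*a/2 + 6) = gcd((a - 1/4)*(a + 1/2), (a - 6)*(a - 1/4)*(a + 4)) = a - 1/4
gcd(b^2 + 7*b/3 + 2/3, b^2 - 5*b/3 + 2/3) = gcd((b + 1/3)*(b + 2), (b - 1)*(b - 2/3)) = 1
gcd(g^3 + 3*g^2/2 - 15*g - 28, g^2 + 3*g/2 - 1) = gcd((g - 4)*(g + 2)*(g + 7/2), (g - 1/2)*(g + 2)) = g + 2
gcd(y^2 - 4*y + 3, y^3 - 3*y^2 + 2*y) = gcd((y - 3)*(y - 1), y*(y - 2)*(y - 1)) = y - 1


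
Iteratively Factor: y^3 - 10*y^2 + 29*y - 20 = (y - 1)*(y^2 - 9*y + 20) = (y - 5)*(y - 1)*(y - 4)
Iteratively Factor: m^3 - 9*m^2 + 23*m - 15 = (m - 1)*(m^2 - 8*m + 15) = (m - 5)*(m - 1)*(m - 3)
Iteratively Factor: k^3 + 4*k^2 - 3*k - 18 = (k - 2)*(k^2 + 6*k + 9) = (k - 2)*(k + 3)*(k + 3)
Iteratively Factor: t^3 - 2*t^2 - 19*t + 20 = (t - 5)*(t^2 + 3*t - 4) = (t - 5)*(t + 4)*(t - 1)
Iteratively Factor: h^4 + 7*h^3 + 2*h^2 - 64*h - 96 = (h + 2)*(h^3 + 5*h^2 - 8*h - 48) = (h + 2)*(h + 4)*(h^2 + h - 12) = (h - 3)*(h + 2)*(h + 4)*(h + 4)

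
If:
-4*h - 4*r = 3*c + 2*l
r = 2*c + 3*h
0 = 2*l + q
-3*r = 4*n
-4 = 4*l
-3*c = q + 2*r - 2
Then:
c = -6/23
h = 7/23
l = -1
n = -27/92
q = 2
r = 9/23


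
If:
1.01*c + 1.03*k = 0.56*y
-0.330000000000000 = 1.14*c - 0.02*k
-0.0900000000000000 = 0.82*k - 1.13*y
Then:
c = -0.28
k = 0.53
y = 0.46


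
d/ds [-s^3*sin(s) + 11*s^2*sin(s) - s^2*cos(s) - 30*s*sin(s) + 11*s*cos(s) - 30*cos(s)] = -s^3*cos(s) - 2*s^2*sin(s) + 11*s^2*cos(s) + 11*s*sin(s) - 32*s*cos(s) + 11*cos(s)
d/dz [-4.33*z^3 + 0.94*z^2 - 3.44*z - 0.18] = -12.99*z^2 + 1.88*z - 3.44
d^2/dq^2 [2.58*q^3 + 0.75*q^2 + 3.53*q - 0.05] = 15.48*q + 1.5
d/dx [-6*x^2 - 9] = -12*x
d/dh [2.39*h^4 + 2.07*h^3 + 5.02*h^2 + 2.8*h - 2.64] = 9.56*h^3 + 6.21*h^2 + 10.04*h + 2.8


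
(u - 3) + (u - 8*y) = 2*u - 8*y - 3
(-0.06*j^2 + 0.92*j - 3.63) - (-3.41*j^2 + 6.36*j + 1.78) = 3.35*j^2 - 5.44*j - 5.41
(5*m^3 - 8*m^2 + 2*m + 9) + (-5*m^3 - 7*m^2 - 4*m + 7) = -15*m^2 - 2*m + 16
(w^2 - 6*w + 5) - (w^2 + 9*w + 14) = -15*w - 9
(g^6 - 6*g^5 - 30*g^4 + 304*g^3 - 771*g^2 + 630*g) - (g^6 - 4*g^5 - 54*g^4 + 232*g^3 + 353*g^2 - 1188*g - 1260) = -2*g^5 + 24*g^4 + 72*g^3 - 1124*g^2 + 1818*g + 1260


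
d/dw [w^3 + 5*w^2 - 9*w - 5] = 3*w^2 + 10*w - 9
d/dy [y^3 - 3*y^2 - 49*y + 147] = 3*y^2 - 6*y - 49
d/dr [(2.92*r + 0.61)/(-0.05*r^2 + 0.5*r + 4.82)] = (0.146*r^2 + 0.0609999999999999*r + 13.7694)/(0.0025*r^4 - 0.05*r^3 - 0.232*r^2 + 4.82*r + 23.2324)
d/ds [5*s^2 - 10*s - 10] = 10*s - 10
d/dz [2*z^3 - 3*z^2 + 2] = 6*z*(z - 1)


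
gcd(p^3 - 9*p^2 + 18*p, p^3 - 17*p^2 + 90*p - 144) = p^2 - 9*p + 18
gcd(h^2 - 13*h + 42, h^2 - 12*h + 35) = h - 7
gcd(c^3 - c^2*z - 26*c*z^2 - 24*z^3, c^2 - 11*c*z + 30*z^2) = -c + 6*z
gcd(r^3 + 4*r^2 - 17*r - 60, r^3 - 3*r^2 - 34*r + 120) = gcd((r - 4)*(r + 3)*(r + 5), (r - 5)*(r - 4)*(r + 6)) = r - 4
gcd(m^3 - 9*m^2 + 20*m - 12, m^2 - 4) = m - 2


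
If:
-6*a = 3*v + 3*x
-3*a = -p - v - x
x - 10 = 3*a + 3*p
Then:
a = x/18 - 5/9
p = 5*x/18 - 25/9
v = 10/9 - 10*x/9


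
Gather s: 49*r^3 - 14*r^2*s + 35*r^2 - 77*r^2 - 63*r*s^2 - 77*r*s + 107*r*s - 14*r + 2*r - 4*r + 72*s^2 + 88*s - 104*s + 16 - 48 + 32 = 49*r^3 - 42*r^2 - 16*r + s^2*(72 - 63*r) + s*(-14*r^2 + 30*r - 16)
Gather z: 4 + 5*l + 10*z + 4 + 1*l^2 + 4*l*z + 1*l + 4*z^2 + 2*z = l^2 + 6*l + 4*z^2 + z*(4*l + 12) + 8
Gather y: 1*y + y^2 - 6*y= y^2 - 5*y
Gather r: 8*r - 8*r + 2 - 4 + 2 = 0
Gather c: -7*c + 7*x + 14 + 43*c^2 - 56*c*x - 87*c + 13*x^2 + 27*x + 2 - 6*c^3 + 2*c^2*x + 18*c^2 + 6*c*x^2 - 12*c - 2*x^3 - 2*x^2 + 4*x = -6*c^3 + c^2*(2*x + 61) + c*(6*x^2 - 56*x - 106) - 2*x^3 + 11*x^2 + 38*x + 16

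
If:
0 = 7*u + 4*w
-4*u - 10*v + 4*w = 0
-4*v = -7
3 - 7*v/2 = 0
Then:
No Solution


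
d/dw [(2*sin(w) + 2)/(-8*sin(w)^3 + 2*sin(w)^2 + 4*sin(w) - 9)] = 2*(16*sin(w)^3 + 22*sin(w)^2 - 4*sin(w) - 13)*cos(w)/(2*sin(w) - 2*sin(3*w) + cos(2*w) + 8)^2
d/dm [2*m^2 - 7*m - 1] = 4*m - 7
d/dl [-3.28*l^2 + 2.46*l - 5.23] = 2.46 - 6.56*l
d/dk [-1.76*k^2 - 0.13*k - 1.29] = -3.52*k - 0.13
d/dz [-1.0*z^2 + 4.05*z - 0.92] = 4.05 - 2.0*z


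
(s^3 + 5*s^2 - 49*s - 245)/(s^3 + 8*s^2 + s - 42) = (s^2 - 2*s - 35)/(s^2 + s - 6)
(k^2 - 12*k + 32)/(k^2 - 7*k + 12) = (k - 8)/(k - 3)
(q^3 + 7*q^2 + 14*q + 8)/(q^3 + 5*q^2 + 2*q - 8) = (q + 1)/(q - 1)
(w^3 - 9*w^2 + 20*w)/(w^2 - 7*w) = (w^2 - 9*w + 20)/(w - 7)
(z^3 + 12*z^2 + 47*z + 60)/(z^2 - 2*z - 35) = (z^2 + 7*z + 12)/(z - 7)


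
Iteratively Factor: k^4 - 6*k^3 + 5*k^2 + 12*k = (k + 1)*(k^3 - 7*k^2 + 12*k) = (k - 3)*(k + 1)*(k^2 - 4*k) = k*(k - 3)*(k + 1)*(k - 4)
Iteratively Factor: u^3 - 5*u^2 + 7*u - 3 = (u - 1)*(u^2 - 4*u + 3) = (u - 1)^2*(u - 3)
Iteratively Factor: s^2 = (s)*(s)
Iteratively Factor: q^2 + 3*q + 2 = (q + 2)*(q + 1)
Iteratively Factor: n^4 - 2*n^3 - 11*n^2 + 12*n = (n + 3)*(n^3 - 5*n^2 + 4*n) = (n - 4)*(n + 3)*(n^2 - n) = (n - 4)*(n - 1)*(n + 3)*(n)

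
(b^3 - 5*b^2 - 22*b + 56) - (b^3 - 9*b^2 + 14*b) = 4*b^2 - 36*b + 56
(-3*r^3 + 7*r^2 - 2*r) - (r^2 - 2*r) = -3*r^3 + 6*r^2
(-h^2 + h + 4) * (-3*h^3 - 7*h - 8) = 3*h^5 - 3*h^4 - 5*h^3 + h^2 - 36*h - 32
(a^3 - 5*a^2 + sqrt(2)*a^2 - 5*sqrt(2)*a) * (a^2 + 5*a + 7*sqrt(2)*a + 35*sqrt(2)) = a^5 + 8*sqrt(2)*a^4 - 11*a^3 - 200*sqrt(2)*a^2 - 350*a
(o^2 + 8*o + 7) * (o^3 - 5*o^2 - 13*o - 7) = o^5 + 3*o^4 - 46*o^3 - 146*o^2 - 147*o - 49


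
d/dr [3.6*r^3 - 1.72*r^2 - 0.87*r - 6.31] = 10.8*r^2 - 3.44*r - 0.87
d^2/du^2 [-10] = 0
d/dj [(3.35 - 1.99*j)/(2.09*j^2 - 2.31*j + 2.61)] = (4.1591*j^2 - 14.003*j + 2.5446)/(4.3681*j^4 - 9.6558*j^3 + 16.2459*j^2 - 12.0582*j + 6.8121)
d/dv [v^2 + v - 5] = 2*v + 1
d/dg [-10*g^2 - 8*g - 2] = -20*g - 8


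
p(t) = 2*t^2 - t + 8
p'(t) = 4*t - 1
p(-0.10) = 8.12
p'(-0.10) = -1.40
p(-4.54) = 53.76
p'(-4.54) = -19.16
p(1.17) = 9.57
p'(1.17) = 3.68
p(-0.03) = 8.03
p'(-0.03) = -1.12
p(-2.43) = 22.24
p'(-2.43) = -10.72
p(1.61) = 11.57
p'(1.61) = 5.44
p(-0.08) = 8.09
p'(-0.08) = -1.32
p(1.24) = 9.84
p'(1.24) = 3.96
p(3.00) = 23.00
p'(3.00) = 11.00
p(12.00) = 284.00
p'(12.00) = 47.00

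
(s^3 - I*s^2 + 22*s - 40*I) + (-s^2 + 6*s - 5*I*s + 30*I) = s^3 - s^2 - I*s^2 + 28*s - 5*I*s - 10*I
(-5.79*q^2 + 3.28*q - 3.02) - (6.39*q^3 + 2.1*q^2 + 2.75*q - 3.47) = -6.39*q^3 - 7.89*q^2 + 0.53*q + 0.45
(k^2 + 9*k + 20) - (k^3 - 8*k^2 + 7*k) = -k^3 + 9*k^2 + 2*k + 20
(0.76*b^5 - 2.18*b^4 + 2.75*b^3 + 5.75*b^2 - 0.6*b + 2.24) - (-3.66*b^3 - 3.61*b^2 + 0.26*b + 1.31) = 0.76*b^5 - 2.18*b^4 + 6.41*b^3 + 9.36*b^2 - 0.86*b + 0.93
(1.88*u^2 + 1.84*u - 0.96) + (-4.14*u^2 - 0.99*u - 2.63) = -2.26*u^2 + 0.85*u - 3.59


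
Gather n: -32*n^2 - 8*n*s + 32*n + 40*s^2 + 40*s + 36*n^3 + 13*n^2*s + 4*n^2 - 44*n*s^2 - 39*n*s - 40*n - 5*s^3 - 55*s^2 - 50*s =36*n^3 + n^2*(13*s - 28) + n*(-44*s^2 - 47*s - 8) - 5*s^3 - 15*s^2 - 10*s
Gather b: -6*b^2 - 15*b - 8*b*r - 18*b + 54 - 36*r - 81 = -6*b^2 + b*(-8*r - 33) - 36*r - 27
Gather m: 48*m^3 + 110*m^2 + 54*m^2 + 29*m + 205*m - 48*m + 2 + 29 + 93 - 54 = 48*m^3 + 164*m^2 + 186*m + 70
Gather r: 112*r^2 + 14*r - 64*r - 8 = 112*r^2 - 50*r - 8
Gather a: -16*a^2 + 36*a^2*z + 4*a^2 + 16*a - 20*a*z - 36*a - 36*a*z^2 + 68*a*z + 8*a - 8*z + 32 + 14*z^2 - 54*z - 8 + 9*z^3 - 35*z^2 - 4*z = a^2*(36*z - 12) + a*(-36*z^2 + 48*z - 12) + 9*z^3 - 21*z^2 - 66*z + 24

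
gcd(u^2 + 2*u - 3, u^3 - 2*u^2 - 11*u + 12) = u^2 + 2*u - 3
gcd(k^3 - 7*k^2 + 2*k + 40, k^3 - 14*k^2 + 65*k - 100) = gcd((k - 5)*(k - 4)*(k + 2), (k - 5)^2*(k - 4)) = k^2 - 9*k + 20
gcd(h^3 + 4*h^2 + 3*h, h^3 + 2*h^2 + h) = h^2 + h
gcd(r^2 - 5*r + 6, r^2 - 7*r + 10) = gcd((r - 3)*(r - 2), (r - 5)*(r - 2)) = r - 2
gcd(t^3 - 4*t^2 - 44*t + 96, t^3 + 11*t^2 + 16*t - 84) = t^2 + 4*t - 12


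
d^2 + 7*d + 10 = (d + 2)*(d + 5)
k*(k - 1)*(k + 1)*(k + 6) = k^4 + 6*k^3 - k^2 - 6*k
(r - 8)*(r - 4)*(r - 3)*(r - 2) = r^4 - 17*r^3 + 98*r^2 - 232*r + 192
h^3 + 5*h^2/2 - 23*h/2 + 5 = (h - 2)*(h - 1/2)*(h + 5)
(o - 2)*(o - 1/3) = o^2 - 7*o/3 + 2/3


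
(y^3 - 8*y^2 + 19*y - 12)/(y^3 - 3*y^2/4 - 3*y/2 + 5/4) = 4*(y^2 - 7*y + 12)/(4*y^2 + y - 5)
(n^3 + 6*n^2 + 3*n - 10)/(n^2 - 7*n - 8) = (-n^3 - 6*n^2 - 3*n + 10)/(-n^2 + 7*n + 8)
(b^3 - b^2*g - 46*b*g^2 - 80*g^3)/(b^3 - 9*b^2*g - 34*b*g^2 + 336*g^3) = (b^2 + 7*b*g + 10*g^2)/(b^2 - b*g - 42*g^2)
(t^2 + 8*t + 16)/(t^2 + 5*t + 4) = (t + 4)/(t + 1)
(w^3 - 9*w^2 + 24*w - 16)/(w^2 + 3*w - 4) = (w^2 - 8*w + 16)/(w + 4)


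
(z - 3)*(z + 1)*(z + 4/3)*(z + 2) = z^4 + 4*z^3/3 - 7*z^2 - 46*z/3 - 8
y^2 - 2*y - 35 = (y - 7)*(y + 5)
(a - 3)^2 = a^2 - 6*a + 9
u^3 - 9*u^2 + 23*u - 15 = (u - 5)*(u - 3)*(u - 1)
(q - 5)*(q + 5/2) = q^2 - 5*q/2 - 25/2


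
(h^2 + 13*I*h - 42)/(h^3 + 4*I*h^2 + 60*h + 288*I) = (h + 7*I)/(h^2 - 2*I*h + 48)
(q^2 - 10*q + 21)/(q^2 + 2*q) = (q^2 - 10*q + 21)/(q*(q + 2))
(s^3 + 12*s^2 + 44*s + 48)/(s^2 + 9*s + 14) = (s^2 + 10*s + 24)/(s + 7)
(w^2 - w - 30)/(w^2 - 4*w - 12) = (w + 5)/(w + 2)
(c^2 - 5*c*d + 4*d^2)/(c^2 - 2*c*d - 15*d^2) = (-c^2 + 5*c*d - 4*d^2)/(-c^2 + 2*c*d + 15*d^2)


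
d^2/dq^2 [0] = 0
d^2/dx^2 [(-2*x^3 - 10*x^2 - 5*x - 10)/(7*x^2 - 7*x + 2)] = 46*(-35*x^3 - 42*x^2 + 72*x - 20)/(343*x^6 - 1029*x^5 + 1323*x^4 - 931*x^3 + 378*x^2 - 84*x + 8)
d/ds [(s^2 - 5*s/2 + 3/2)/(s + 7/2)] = (4*s^2 + 28*s - 41)/(4*s^2 + 28*s + 49)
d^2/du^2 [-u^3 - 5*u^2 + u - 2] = -6*u - 10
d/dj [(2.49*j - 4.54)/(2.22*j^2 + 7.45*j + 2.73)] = (-5.5278*j^2 + 20.1576*j + 40.6207)/(4.9284*j^4 + 33.078*j^3 + 67.6237*j^2 + 40.677*j + 7.4529)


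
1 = 1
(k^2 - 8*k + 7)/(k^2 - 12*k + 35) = (k - 1)/(k - 5)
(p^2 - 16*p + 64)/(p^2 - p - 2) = (-p^2 + 16*p - 64)/(-p^2 + p + 2)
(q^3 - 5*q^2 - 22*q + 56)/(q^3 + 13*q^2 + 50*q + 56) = (q^2 - 9*q + 14)/(q^2 + 9*q + 14)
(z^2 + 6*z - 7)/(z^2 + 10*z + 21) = (z - 1)/(z + 3)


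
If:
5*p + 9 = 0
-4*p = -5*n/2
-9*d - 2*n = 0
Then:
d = 16/25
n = -72/25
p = -9/5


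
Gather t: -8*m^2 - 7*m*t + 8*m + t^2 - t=-8*m^2 + 8*m + t^2 + t*(-7*m - 1)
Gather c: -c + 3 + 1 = 4 - c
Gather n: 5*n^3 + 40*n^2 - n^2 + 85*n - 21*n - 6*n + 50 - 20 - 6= 5*n^3 + 39*n^2 + 58*n + 24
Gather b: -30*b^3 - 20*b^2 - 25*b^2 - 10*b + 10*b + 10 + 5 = -30*b^3 - 45*b^2 + 15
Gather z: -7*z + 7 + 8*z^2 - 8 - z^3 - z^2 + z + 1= -z^3 + 7*z^2 - 6*z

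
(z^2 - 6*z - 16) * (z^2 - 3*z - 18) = z^4 - 9*z^3 - 16*z^2 + 156*z + 288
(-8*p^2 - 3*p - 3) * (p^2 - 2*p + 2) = -8*p^4 + 13*p^3 - 13*p^2 - 6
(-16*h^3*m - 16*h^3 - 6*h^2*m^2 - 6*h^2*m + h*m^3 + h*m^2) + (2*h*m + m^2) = -16*h^3*m - 16*h^3 - 6*h^2*m^2 - 6*h^2*m + h*m^3 + h*m^2 + 2*h*m + m^2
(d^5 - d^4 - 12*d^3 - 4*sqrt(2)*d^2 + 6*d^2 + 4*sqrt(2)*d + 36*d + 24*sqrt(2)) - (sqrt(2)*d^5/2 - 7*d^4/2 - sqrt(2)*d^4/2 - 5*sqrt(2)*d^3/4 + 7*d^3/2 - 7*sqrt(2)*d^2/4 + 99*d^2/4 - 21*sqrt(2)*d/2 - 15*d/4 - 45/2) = -sqrt(2)*d^5/2 + d^5 + sqrt(2)*d^4/2 + 5*d^4/2 - 31*d^3/2 + 5*sqrt(2)*d^3/4 - 75*d^2/4 - 9*sqrt(2)*d^2/4 + 29*sqrt(2)*d/2 + 159*d/4 + 45/2 + 24*sqrt(2)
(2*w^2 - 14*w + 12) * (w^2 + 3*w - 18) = 2*w^4 - 8*w^3 - 66*w^2 + 288*w - 216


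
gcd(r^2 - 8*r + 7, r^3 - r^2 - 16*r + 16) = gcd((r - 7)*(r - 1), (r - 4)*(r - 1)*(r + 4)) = r - 1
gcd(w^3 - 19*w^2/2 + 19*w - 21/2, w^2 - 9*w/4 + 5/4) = w - 1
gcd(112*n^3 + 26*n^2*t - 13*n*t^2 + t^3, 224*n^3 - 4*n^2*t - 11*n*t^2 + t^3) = 56*n^2 - 15*n*t + t^2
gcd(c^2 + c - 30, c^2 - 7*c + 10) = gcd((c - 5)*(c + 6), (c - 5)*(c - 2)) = c - 5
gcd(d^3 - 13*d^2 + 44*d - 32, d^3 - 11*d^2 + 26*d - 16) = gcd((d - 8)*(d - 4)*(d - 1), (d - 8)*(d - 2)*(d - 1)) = d^2 - 9*d + 8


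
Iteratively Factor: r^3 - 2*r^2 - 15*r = (r - 5)*(r^2 + 3*r) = r*(r - 5)*(r + 3)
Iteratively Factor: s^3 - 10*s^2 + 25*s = (s)*(s^2 - 10*s + 25) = s*(s - 5)*(s - 5)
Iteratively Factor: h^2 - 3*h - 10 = (h - 5)*(h + 2)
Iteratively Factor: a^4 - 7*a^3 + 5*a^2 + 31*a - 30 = (a - 1)*(a^3 - 6*a^2 - a + 30) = (a - 3)*(a - 1)*(a^2 - 3*a - 10) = (a - 5)*(a - 3)*(a - 1)*(a + 2)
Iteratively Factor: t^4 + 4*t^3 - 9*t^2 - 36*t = (t + 3)*(t^3 + t^2 - 12*t) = (t - 3)*(t + 3)*(t^2 + 4*t) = (t - 3)*(t + 3)*(t + 4)*(t)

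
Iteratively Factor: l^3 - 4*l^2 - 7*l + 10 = (l - 1)*(l^2 - 3*l - 10) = (l - 5)*(l - 1)*(l + 2)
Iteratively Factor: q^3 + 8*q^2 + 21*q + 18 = (q + 3)*(q^2 + 5*q + 6) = (q + 2)*(q + 3)*(q + 3)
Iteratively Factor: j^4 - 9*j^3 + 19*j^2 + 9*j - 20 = (j - 5)*(j^3 - 4*j^2 - j + 4) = (j - 5)*(j - 4)*(j^2 - 1) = (j - 5)*(j - 4)*(j - 1)*(j + 1)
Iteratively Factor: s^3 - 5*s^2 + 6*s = (s - 3)*(s^2 - 2*s) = (s - 3)*(s - 2)*(s)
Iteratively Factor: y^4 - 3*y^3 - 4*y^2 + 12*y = (y - 2)*(y^3 - y^2 - 6*y) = (y - 3)*(y - 2)*(y^2 + 2*y) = (y - 3)*(y - 2)*(y + 2)*(y)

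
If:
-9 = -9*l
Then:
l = 1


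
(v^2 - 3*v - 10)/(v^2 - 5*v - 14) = (v - 5)/(v - 7)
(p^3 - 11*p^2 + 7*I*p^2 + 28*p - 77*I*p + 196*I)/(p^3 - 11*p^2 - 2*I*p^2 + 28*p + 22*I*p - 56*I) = (p + 7*I)/(p - 2*I)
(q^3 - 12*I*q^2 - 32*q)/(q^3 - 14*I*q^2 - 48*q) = (q - 4*I)/(q - 6*I)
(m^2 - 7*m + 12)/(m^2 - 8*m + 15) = (m - 4)/(m - 5)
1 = 1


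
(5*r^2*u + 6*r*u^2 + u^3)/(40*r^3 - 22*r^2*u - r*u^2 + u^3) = u*(r + u)/(8*r^2 - 6*r*u + u^2)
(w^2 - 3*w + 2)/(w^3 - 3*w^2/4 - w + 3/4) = 4*(w - 2)/(4*w^2 + w - 3)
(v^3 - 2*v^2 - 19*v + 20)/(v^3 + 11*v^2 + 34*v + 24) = (v^2 - 6*v + 5)/(v^2 + 7*v + 6)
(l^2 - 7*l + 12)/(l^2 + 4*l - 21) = (l - 4)/(l + 7)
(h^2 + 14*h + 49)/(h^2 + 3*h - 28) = (h + 7)/(h - 4)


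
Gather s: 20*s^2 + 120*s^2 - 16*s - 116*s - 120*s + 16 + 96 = 140*s^2 - 252*s + 112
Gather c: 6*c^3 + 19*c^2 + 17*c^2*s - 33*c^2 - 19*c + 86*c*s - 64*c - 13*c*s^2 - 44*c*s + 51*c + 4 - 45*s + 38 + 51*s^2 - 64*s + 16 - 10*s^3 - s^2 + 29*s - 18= 6*c^3 + c^2*(17*s - 14) + c*(-13*s^2 + 42*s - 32) - 10*s^3 + 50*s^2 - 80*s + 40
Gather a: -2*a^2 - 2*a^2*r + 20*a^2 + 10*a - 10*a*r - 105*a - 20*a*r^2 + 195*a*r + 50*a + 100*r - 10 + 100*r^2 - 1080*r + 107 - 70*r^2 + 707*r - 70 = a^2*(18 - 2*r) + a*(-20*r^2 + 185*r - 45) + 30*r^2 - 273*r + 27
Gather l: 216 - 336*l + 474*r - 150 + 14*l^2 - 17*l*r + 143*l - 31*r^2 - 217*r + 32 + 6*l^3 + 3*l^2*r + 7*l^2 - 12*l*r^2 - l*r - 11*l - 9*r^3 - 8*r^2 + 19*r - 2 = 6*l^3 + l^2*(3*r + 21) + l*(-12*r^2 - 18*r - 204) - 9*r^3 - 39*r^2 + 276*r + 96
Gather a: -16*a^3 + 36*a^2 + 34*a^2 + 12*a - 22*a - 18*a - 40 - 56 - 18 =-16*a^3 + 70*a^2 - 28*a - 114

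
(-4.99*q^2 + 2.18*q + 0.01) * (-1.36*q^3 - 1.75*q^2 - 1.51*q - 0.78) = 6.7864*q^5 + 5.7677*q^4 + 3.7063*q^3 + 0.5829*q^2 - 1.7155*q - 0.0078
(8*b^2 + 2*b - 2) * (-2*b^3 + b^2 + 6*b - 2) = -16*b^5 + 4*b^4 + 54*b^3 - 6*b^2 - 16*b + 4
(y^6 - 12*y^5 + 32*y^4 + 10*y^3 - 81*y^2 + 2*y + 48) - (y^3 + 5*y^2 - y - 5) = y^6 - 12*y^5 + 32*y^4 + 9*y^3 - 86*y^2 + 3*y + 53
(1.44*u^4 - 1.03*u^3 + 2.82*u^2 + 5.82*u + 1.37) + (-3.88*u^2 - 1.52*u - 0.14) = 1.44*u^4 - 1.03*u^3 - 1.06*u^2 + 4.3*u + 1.23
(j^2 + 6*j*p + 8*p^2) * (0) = 0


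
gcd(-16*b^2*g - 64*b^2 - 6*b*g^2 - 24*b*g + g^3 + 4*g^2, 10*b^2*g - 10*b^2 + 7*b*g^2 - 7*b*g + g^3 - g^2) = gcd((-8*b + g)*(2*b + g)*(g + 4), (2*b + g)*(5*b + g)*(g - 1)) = 2*b + g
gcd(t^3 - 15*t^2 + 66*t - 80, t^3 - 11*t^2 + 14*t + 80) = t^2 - 13*t + 40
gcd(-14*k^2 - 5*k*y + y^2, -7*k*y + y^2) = -7*k + y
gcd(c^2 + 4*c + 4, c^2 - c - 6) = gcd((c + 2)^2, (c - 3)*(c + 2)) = c + 2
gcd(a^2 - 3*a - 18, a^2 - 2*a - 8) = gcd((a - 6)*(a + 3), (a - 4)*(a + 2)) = 1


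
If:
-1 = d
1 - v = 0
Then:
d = -1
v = 1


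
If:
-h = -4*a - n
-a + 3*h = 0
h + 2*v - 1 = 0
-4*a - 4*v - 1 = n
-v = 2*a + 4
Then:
No Solution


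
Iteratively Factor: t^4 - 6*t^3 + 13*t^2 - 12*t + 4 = (t - 1)*(t^3 - 5*t^2 + 8*t - 4) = (t - 1)^2*(t^2 - 4*t + 4) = (t - 2)*(t - 1)^2*(t - 2)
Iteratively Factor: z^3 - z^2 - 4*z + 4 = (z + 2)*(z^2 - 3*z + 2) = (z - 2)*(z + 2)*(z - 1)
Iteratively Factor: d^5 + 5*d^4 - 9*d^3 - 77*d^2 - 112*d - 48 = (d + 3)*(d^4 + 2*d^3 - 15*d^2 - 32*d - 16) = (d + 3)*(d + 4)*(d^3 - 2*d^2 - 7*d - 4) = (d - 4)*(d + 3)*(d + 4)*(d^2 + 2*d + 1) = (d - 4)*(d + 1)*(d + 3)*(d + 4)*(d + 1)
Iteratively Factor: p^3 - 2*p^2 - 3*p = (p + 1)*(p^2 - 3*p) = p*(p + 1)*(p - 3)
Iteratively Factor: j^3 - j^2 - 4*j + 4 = (j - 2)*(j^2 + j - 2) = (j - 2)*(j + 2)*(j - 1)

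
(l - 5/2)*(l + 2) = l^2 - l/2 - 5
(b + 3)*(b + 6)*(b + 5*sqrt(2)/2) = b^3 + 5*sqrt(2)*b^2/2 + 9*b^2 + 18*b + 45*sqrt(2)*b/2 + 45*sqrt(2)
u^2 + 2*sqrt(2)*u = u*(u + 2*sqrt(2))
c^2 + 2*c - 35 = (c - 5)*(c + 7)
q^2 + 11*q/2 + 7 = (q + 2)*(q + 7/2)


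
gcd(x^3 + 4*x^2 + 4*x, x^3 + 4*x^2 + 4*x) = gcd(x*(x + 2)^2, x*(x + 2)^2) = x^3 + 4*x^2 + 4*x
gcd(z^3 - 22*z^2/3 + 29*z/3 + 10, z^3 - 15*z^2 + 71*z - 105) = z^2 - 8*z + 15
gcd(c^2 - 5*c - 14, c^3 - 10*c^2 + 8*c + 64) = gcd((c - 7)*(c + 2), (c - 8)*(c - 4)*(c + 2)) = c + 2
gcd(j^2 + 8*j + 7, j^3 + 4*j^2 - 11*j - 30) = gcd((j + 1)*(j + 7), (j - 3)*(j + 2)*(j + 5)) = 1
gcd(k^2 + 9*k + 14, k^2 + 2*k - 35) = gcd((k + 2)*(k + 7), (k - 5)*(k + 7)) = k + 7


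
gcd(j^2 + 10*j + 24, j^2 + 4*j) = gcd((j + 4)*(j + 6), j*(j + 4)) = j + 4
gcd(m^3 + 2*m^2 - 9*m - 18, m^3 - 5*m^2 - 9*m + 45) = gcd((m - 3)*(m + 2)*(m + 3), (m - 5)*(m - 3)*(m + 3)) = m^2 - 9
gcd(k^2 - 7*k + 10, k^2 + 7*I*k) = 1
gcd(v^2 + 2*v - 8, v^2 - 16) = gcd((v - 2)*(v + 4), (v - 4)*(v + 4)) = v + 4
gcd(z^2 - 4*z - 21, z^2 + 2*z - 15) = 1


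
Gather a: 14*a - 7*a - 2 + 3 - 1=7*a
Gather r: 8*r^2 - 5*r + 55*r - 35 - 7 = 8*r^2 + 50*r - 42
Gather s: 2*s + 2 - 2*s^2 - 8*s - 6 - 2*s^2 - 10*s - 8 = -4*s^2 - 16*s - 12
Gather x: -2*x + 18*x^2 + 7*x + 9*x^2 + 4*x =27*x^2 + 9*x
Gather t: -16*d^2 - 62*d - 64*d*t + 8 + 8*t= -16*d^2 - 62*d + t*(8 - 64*d) + 8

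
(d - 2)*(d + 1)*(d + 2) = d^3 + d^2 - 4*d - 4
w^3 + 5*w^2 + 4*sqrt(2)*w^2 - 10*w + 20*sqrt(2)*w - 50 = (w + 5)*(w - sqrt(2))*(w + 5*sqrt(2))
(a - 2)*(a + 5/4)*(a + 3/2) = a^3 + 3*a^2/4 - 29*a/8 - 15/4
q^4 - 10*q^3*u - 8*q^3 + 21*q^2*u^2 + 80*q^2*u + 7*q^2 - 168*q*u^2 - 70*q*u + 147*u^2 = (q - 7)*(q - 1)*(q - 7*u)*(q - 3*u)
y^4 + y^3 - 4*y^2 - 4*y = y*(y - 2)*(y + 1)*(y + 2)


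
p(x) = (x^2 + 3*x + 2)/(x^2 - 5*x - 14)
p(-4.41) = 0.30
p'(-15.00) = -0.02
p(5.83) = -5.84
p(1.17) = -0.37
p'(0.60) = -0.20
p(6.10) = -7.89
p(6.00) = -7.00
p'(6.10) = -9.88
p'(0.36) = -0.18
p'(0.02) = -0.16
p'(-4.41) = -0.06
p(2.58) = -0.81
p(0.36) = -0.20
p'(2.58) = -0.41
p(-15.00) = 0.64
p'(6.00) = -8.00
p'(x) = (5 - 2*x)*(x^2 + 3*x + 2)/(x^2 - 5*x - 14)^2 + (2*x + 3)/(x^2 - 5*x - 14) = -8/(x^2 - 14*x + 49)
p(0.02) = -0.15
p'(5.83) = -5.84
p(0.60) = -0.25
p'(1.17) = -0.24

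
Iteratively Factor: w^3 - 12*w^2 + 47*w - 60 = (w - 4)*(w^2 - 8*w + 15) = (w - 4)*(w - 3)*(w - 5)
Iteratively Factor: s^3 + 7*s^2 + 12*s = (s)*(s^2 + 7*s + 12) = s*(s + 3)*(s + 4)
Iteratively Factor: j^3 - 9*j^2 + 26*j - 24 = (j - 4)*(j^2 - 5*j + 6) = (j - 4)*(j - 2)*(j - 3)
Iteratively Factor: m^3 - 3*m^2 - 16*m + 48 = (m + 4)*(m^2 - 7*m + 12) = (m - 4)*(m + 4)*(m - 3)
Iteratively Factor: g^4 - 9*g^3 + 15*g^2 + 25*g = (g - 5)*(g^3 - 4*g^2 - 5*g) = g*(g - 5)*(g^2 - 4*g - 5) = g*(g - 5)*(g + 1)*(g - 5)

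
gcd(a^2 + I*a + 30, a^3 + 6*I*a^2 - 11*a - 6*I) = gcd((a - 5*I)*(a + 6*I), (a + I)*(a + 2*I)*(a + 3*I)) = 1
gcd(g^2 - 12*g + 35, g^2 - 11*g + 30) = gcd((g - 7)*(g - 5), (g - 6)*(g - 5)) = g - 5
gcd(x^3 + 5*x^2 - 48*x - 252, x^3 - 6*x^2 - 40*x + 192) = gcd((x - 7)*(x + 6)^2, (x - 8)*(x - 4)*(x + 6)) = x + 6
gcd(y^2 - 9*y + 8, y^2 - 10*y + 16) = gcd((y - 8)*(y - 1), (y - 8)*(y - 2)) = y - 8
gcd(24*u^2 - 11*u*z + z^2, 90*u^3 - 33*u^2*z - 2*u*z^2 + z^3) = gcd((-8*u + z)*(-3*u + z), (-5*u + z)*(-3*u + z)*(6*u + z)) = -3*u + z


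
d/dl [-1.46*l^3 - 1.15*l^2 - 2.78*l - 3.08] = -4.38*l^2 - 2.3*l - 2.78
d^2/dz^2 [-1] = 0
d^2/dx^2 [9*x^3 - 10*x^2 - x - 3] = 54*x - 20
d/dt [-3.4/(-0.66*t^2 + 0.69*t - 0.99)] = (2.346 - 4.488*t)/(0.66*t^2 - 0.69*t + 0.99)^2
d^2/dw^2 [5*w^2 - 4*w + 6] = 10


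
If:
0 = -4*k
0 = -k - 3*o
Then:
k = 0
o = 0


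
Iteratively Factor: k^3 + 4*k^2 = (k)*(k^2 + 4*k) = k^2*(k + 4)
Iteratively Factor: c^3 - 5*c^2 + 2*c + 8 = (c - 4)*(c^2 - c - 2) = (c - 4)*(c - 2)*(c + 1)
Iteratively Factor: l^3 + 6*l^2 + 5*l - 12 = (l - 1)*(l^2 + 7*l + 12) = (l - 1)*(l + 3)*(l + 4)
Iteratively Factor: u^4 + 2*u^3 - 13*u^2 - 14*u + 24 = (u + 4)*(u^3 - 2*u^2 - 5*u + 6) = (u - 1)*(u + 4)*(u^2 - u - 6) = (u - 1)*(u + 2)*(u + 4)*(u - 3)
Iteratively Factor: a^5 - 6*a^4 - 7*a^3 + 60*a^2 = (a - 4)*(a^4 - 2*a^3 - 15*a^2) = (a - 5)*(a - 4)*(a^3 + 3*a^2) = (a - 5)*(a - 4)*(a + 3)*(a^2) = a*(a - 5)*(a - 4)*(a + 3)*(a)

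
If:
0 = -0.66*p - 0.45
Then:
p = -0.68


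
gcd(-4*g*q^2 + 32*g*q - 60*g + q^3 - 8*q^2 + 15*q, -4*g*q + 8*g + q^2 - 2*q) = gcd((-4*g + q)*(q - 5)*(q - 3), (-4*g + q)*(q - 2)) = -4*g + q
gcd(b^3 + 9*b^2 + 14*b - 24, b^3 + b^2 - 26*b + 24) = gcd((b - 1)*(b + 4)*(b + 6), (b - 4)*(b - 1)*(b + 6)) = b^2 + 5*b - 6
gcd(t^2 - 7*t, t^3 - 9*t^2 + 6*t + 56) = t - 7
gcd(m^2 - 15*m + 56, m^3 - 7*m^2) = m - 7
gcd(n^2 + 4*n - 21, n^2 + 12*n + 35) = n + 7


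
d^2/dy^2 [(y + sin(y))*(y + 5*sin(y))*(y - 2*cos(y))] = -6*y^2*sin(y) + 2*y^2*cos(y) + 8*y*sin(y) + 24*y*sin(2*y) + 24*y*cos(y) + 10*y*cos(2*y) + 6*y + 12*sin(y) + 10*sin(2*y) - 3*cos(y)/2 - 24*cos(2*y) - 45*cos(3*y)/2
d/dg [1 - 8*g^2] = -16*g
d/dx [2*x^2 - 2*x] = 4*x - 2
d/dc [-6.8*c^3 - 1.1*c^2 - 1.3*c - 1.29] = -20.4*c^2 - 2.2*c - 1.3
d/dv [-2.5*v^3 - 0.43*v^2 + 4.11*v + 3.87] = -7.5*v^2 - 0.86*v + 4.11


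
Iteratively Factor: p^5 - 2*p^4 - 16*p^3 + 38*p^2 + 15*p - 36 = (p - 3)*(p^4 + p^3 - 13*p^2 - p + 12) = (p - 3)*(p + 4)*(p^3 - 3*p^2 - p + 3) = (p - 3)*(p + 1)*(p + 4)*(p^2 - 4*p + 3) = (p - 3)*(p - 1)*(p + 1)*(p + 4)*(p - 3)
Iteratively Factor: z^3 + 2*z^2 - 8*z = (z - 2)*(z^2 + 4*z) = (z - 2)*(z + 4)*(z)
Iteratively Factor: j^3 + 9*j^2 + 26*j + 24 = (j + 3)*(j^2 + 6*j + 8) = (j + 3)*(j + 4)*(j + 2)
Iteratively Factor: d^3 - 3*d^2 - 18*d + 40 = (d - 2)*(d^2 - d - 20) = (d - 5)*(d - 2)*(d + 4)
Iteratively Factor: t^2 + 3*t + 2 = (t + 2)*(t + 1)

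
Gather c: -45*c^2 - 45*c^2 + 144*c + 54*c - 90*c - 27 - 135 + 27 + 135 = -90*c^2 + 108*c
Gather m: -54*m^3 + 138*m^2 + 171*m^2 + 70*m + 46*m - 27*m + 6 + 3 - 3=-54*m^3 + 309*m^2 + 89*m + 6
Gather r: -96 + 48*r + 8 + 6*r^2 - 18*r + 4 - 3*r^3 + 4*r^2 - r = -3*r^3 + 10*r^2 + 29*r - 84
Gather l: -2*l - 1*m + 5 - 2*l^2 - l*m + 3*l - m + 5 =-2*l^2 + l*(1 - m) - 2*m + 10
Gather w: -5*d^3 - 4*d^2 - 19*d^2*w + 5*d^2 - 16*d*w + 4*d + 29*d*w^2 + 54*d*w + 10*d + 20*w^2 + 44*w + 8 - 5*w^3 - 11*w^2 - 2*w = -5*d^3 + d^2 + 14*d - 5*w^3 + w^2*(29*d + 9) + w*(-19*d^2 + 38*d + 42) + 8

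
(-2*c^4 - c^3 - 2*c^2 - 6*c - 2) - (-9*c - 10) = -2*c^4 - c^3 - 2*c^2 + 3*c + 8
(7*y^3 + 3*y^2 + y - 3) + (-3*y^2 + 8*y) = 7*y^3 + 9*y - 3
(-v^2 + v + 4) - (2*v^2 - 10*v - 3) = -3*v^2 + 11*v + 7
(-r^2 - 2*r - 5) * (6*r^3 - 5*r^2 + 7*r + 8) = -6*r^5 - 7*r^4 - 27*r^3 + 3*r^2 - 51*r - 40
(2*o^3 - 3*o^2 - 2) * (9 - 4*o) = -8*o^4 + 30*o^3 - 27*o^2 + 8*o - 18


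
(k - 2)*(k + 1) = k^2 - k - 2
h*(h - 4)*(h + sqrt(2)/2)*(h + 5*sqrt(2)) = h^4 - 4*h^3 + 11*sqrt(2)*h^3/2 - 22*sqrt(2)*h^2 + 5*h^2 - 20*h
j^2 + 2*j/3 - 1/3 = (j - 1/3)*(j + 1)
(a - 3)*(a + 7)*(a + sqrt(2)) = a^3 + sqrt(2)*a^2 + 4*a^2 - 21*a + 4*sqrt(2)*a - 21*sqrt(2)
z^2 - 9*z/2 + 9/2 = (z - 3)*(z - 3/2)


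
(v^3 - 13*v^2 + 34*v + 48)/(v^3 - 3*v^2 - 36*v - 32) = (v - 6)/(v + 4)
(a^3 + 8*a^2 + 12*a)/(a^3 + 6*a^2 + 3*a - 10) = a*(a + 6)/(a^2 + 4*a - 5)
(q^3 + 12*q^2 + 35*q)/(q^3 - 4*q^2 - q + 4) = q*(q^2 + 12*q + 35)/(q^3 - 4*q^2 - q + 4)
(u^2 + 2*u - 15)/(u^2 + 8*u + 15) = (u - 3)/(u + 3)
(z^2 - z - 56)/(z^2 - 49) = (z - 8)/(z - 7)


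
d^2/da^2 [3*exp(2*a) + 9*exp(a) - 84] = (12*exp(a) + 9)*exp(a)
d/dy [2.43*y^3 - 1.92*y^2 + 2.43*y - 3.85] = 7.29*y^2 - 3.84*y + 2.43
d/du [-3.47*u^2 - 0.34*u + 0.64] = -6.94*u - 0.34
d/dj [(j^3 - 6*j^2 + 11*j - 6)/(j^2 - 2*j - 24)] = (j^4 - 4*j^3 - 71*j^2 + 300*j - 276)/(j^4 - 4*j^3 - 44*j^2 + 96*j + 576)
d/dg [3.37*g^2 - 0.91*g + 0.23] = 6.74*g - 0.91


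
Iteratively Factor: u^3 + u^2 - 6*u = (u - 2)*(u^2 + 3*u) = u*(u - 2)*(u + 3)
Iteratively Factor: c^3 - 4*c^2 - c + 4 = (c - 1)*(c^2 - 3*c - 4) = (c - 1)*(c + 1)*(c - 4)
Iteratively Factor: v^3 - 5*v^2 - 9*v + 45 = (v + 3)*(v^2 - 8*v + 15) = (v - 3)*(v + 3)*(v - 5)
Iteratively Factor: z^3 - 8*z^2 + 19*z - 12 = (z - 3)*(z^2 - 5*z + 4) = (z - 3)*(z - 1)*(z - 4)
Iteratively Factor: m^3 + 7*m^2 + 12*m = (m + 4)*(m^2 + 3*m) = m*(m + 4)*(m + 3)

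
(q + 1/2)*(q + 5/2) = q^2 + 3*q + 5/4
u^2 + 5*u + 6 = (u + 2)*(u + 3)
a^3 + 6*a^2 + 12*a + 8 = (a + 2)^3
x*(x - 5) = x^2 - 5*x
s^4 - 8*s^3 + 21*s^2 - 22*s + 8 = (s - 4)*(s - 2)*(s - 1)^2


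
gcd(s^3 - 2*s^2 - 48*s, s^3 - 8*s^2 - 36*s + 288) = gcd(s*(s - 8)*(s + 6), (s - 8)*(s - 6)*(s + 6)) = s^2 - 2*s - 48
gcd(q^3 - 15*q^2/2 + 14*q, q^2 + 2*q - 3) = 1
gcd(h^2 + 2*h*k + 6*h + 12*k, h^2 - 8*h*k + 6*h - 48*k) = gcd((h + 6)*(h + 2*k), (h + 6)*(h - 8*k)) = h + 6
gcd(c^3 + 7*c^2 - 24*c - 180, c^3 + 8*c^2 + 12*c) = c + 6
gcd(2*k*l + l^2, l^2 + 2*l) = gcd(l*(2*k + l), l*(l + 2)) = l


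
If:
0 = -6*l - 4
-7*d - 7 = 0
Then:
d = -1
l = -2/3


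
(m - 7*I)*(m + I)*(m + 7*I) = m^3 + I*m^2 + 49*m + 49*I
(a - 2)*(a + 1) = a^2 - a - 2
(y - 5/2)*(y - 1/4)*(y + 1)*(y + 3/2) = y^4 - y^3/4 - 19*y^2/4 - 41*y/16 + 15/16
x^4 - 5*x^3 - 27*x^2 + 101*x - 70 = (x - 7)*(x - 2)*(x - 1)*(x + 5)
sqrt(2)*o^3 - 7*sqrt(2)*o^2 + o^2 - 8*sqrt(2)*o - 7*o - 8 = (o - 8)*(o + 1)*(sqrt(2)*o + 1)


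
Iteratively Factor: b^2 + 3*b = (b + 3)*(b)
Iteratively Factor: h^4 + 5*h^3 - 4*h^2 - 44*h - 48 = (h + 4)*(h^3 + h^2 - 8*h - 12) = (h + 2)*(h + 4)*(h^2 - h - 6) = (h + 2)^2*(h + 4)*(h - 3)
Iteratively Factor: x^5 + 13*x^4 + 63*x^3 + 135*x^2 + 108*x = (x)*(x^4 + 13*x^3 + 63*x^2 + 135*x + 108) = x*(x + 3)*(x^3 + 10*x^2 + 33*x + 36) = x*(x + 3)^2*(x^2 + 7*x + 12) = x*(x + 3)^3*(x + 4)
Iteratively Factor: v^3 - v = (v + 1)*(v^2 - v) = (v - 1)*(v + 1)*(v)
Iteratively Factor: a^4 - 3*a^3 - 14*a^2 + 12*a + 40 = (a - 2)*(a^3 - a^2 - 16*a - 20) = (a - 2)*(a + 2)*(a^2 - 3*a - 10) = (a - 2)*(a + 2)^2*(a - 5)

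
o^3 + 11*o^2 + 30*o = o*(o + 5)*(o + 6)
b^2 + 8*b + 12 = (b + 2)*(b + 6)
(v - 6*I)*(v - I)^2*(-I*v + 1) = -I*v^4 - 7*v^3 + 5*I*v^2 - 7*v + 6*I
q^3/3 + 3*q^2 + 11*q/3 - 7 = (q/3 + 1)*(q - 1)*(q + 7)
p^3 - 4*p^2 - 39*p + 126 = (p - 7)*(p - 3)*(p + 6)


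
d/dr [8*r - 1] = 8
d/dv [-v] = -1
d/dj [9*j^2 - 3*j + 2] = 18*j - 3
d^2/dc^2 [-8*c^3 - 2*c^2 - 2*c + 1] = -48*c - 4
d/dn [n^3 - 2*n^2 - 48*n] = 3*n^2 - 4*n - 48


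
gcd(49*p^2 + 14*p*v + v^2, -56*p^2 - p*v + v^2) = 7*p + v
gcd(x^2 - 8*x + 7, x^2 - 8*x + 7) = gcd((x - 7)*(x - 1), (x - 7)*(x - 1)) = x^2 - 8*x + 7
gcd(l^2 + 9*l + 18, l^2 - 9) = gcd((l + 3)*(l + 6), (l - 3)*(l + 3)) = l + 3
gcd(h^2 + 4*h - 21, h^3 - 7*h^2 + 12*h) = h - 3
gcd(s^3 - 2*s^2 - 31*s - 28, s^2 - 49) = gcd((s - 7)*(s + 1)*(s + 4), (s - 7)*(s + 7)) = s - 7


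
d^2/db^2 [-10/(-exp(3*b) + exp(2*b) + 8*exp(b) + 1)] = 10*((-9*exp(2*b) + 4*exp(b) + 8)*(-exp(3*b) + exp(2*b) + 8*exp(b) + 1) - 2*(-3*exp(2*b) + 2*exp(b) + 8)^2*exp(b))*exp(b)/(-exp(3*b) + exp(2*b) + 8*exp(b) + 1)^3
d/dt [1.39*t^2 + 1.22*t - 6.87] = 2.78*t + 1.22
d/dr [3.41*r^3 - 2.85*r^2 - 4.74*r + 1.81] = 10.23*r^2 - 5.7*r - 4.74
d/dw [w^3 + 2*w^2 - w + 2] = 3*w^2 + 4*w - 1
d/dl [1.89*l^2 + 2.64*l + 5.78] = 3.78*l + 2.64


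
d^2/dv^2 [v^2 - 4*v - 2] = 2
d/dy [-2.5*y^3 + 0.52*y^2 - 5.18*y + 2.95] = -7.5*y^2 + 1.04*y - 5.18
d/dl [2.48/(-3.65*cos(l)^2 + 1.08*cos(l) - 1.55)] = (2.6784 - 18.104*cos(l))*sin(l)/(3.65*cos(l)^2 - 1.08*cos(l) + 1.55)^2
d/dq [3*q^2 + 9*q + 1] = 6*q + 9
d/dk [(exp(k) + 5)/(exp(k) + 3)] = -2*exp(k)/(exp(k) + 3)^2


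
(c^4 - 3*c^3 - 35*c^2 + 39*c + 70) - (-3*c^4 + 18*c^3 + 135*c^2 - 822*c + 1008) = 4*c^4 - 21*c^3 - 170*c^2 + 861*c - 938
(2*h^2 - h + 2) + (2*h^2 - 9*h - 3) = 4*h^2 - 10*h - 1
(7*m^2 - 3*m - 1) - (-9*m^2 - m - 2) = 16*m^2 - 2*m + 1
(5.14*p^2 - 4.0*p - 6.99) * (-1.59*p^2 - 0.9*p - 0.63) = -8.1726*p^4 + 1.734*p^3 + 11.4759*p^2 + 8.811*p + 4.4037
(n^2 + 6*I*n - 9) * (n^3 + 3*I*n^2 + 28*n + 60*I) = n^5 + 9*I*n^4 + n^3 + 201*I*n^2 - 612*n - 540*I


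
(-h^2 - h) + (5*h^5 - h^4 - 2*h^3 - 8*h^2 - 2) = 5*h^5 - h^4 - 2*h^3 - 9*h^2 - h - 2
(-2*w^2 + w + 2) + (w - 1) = -2*w^2 + 2*w + 1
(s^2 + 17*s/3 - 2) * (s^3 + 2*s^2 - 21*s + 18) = s^5 + 23*s^4/3 - 35*s^3/3 - 105*s^2 + 144*s - 36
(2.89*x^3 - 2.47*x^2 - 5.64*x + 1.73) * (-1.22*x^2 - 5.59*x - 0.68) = -3.5258*x^5 - 13.1417*x^4 + 18.7229*x^3 + 31.0966*x^2 - 5.8355*x - 1.1764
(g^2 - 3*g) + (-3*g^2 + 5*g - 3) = -2*g^2 + 2*g - 3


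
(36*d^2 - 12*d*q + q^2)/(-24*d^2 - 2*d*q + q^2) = (-6*d + q)/(4*d + q)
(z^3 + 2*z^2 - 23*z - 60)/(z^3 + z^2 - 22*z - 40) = (z + 3)/(z + 2)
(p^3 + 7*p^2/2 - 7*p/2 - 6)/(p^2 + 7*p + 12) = (2*p^2 - p - 3)/(2*(p + 3))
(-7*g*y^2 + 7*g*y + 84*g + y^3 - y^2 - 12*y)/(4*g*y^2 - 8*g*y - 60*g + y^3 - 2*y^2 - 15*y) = (-7*g*y + 28*g + y^2 - 4*y)/(4*g*y - 20*g + y^2 - 5*y)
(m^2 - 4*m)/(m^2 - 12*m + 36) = m*(m - 4)/(m^2 - 12*m + 36)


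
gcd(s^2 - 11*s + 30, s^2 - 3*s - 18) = s - 6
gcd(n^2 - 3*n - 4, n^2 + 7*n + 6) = n + 1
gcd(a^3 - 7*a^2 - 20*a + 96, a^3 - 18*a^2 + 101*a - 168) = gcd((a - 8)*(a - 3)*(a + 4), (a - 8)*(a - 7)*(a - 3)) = a^2 - 11*a + 24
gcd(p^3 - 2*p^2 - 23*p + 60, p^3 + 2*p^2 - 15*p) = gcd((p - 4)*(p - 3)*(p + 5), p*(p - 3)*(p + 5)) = p^2 + 2*p - 15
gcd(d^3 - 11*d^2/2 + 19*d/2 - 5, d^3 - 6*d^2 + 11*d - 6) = d^2 - 3*d + 2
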